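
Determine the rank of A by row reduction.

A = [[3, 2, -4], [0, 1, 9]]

Row reduction:
Row echelon form:
[ 3  2  -4 ]
[ 0  1   9 ]
Nonzero rows / pivot columns: 2

rank(A) = 2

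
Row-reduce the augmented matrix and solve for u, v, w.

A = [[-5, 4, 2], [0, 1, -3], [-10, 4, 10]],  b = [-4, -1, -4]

(0, -1, 0)

Forward elimination on [A|b]:
R3 <- R3 - (2)*R1:  [  0  -4   6   4 ]
R3 <- R3 - (-4)*R2:  [  0   0  -6   0 ]
Row echelon form:
[ -5  4   2  |  -4 ]
[  0  1  -3  |  -1 ]
[  0  0  -6  |   0 ]
Back-substitution:
w = (0) / -6 = 0
v = (-1 - (-3)*(0)) / 1 = -1
u = (-4 - (4)*(-1) - (2)*(0)) / -5 = 0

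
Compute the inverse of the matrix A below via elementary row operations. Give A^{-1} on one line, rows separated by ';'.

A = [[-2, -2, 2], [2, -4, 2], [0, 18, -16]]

inverse = [-7/12 -1/12 -1/12; -2/3 -2/3 -1/6; -3/4 -3/4 -1/4]

Gauss-Jordan on [A | I]:
R1 <- (1/-2)*R1:  [    1     1    -1  |  -1/2     0     0 ]
R2 <- R2 - (2)*R1:  [  0  -6   4  |   1   1   0 ]
R2 <- (1/-6)*R2:  [    0     1  -2/3  |  -1/6  -1/6     0 ]
R1 <- R1 - (1)*R2:  [    1     0  -1/3  |  -1/3   1/6     0 ]
R3 <- R3 - (18)*R2:  [  0   0  -4  |   3   3   1 ]
R3 <- (1/-4)*R3:  [    0     0     1  |  -3/4  -3/4  -1/4 ]
R1 <- R1 - (-1/3)*R3:  [     1      0      0  |  -7/12  -1/12  -1/12 ]
R2 <- R2 - (-2/3)*R3:  [    0     1     0  |  -2/3  -2/3  -1/6 ]
Right block of [I | A^{-1}] is the inverse:
[ -7/12  -1/12  -1/12 ]
[  -2/3   -2/3   -1/6 ]
[  -3/4   -3/4   -1/4 ]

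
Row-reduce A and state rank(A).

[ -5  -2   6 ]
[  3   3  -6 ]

rank(A) = 2

Row reduction:
R2 <- R2 - (-3/5)*R1:  [     0    9/5  -12/5 ]
Row echelon form:
[ -5   -2      6 ]
[  0  9/5  -12/5 ]
Nonzero rows / pivot columns: 2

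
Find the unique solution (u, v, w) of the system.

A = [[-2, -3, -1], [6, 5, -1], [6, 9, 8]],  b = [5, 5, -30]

Forward elimination on [A|b]:
R2 <- R2 - (-3)*R1:  [  0  -4  -4  20 ]
R3 <- R3 - (-3)*R1:  [   0    0    5  -15 ]
Row echelon form:
[ -2  -3  -1  |    5 ]
[  0  -4  -4  |   20 ]
[  0   0   5  |  -15 ]
Back-substitution:
w = (-15) / 5 = -3
v = (20 - (-4)*(-3)) / -4 = -2
u = (5 - (-3)*(-2) - (-1)*(-3)) / -2 = 2

(2, -2, -3)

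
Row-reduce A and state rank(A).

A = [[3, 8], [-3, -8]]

rank(A) = 1

Row reduction:
R2 <- R2 - (-1)*R1:  [ 0  0 ]
Row echelon form:
[ 3  8 ]
[ 0  0 ]
Nonzero rows / pivot columns: 1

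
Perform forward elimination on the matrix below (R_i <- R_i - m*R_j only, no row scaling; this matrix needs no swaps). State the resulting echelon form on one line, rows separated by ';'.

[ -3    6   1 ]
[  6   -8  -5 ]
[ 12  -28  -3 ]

REF = [-3 6 1; 0 4 -3; 0 0 -2]

Forward elimination:
R2 <- R2 - (-2)*R1:  [  0   4  -3 ]
R3 <- R3 - (-4)*R1:  [  0  -4   1 ]
R3 <- R3 - (-1)*R2:  [  0   0  -2 ]
Row echelon form:
[ -3  6   1 ]
[  0  4  -3 ]
[  0  0  -2 ]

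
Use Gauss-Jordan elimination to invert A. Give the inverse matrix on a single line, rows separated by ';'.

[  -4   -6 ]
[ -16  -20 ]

inverse = [5/4 -3/8; -1 1/4]

Gauss-Jordan on [A | I]:
R1 <- (1/-4)*R1:  [    1   3/2  |  -1/4     0 ]
R2 <- R2 - (-16)*R1:  [  0   4  |  -4   1 ]
R2 <- (1/4)*R2:  [   0    1  |   -1  1/4 ]
R1 <- R1 - (3/2)*R2:  [    1     0  |   5/4  -3/8 ]
Right block of [I | A^{-1}] is the inverse:
[ 5/4  -3/8 ]
[  -1   1/4 ]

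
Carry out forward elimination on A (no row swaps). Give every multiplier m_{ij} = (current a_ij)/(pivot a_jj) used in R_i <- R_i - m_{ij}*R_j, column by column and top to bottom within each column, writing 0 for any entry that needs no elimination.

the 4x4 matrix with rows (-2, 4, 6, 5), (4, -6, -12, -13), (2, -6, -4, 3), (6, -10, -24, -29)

Forward elimination:
R2 <- R2 - (-2)*R1:  [  0   2   0  -3 ]
R3 <- R3 - (-1)*R1:  [  0  -2   2   8 ]
R4 <- R4 - (-3)*R1:  [   0    2   -6  -14 ]
R3 <- R3 - (-1)*R2:  [ 0  0  2  5 ]
R4 <- R4 - (1)*R2:  [   0    0   -6  -11 ]
R4 <- R4 - (-3)*R3:  [ 0  0  0  4 ]
Multipliers (in order of application): m_{21} = -2, m_{31} = -1, m_{41} = -3, m_{32} = -1, m_{42} = 1, m_{43} = -3

multipliers: -2, -1, -3, -1, 1, -3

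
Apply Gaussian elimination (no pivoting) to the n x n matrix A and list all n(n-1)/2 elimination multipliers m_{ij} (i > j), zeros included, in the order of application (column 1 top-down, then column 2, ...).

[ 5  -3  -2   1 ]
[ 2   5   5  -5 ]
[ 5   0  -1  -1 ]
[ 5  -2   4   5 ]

Forward elimination:
R2 <- R2 - (2/5)*R1:  [     0   31/5   29/5  -27/5 ]
R3 <- R3 - (1)*R1:  [  0   3   1  -2 ]
R4 <- R4 - (1)*R1:  [ 0  1  6  4 ]
R3 <- R3 - (15/31)*R2:  [      0       0  -56/31   19/31 ]
R4 <- R4 - (5/31)*R2:  [      0       0  157/31  151/31 ]
R4 <- R4 - (-157/56)*R3:  [      0       0       0  369/56 ]
Multipliers (in order of application): m_{21} = 2/5, m_{31} = 1, m_{41} = 1, m_{32} = 15/31, m_{42} = 5/31, m_{43} = -157/56

multipliers: 2/5, 1, 1, 15/31, 5/31, -157/56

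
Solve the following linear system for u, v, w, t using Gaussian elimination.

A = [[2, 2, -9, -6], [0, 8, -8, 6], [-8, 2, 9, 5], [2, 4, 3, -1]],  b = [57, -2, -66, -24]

Forward elimination on [A|b]:
R3 <- R3 - (-4)*R1:  [   0   10  -27  -19  162 ]
R4 <- R4 - (1)*R1:  [   0    2   12    5  -81 ]
R3 <- R3 - (5/4)*R2:  [     0      0    -17  -53/2  329/2 ]
R4 <- R4 - (1/4)*R2:  [      0       0      14     7/2  -161/2 ]
R4 <- R4 - (-14/17)*R3:  [       0        0        0  -623/34  1869/34 ]
Row echelon form:
[ 2  2   -9       -6  |       57 ]
[ 0  8   -8        6  |       -2 ]
[ 0  0  -17    -53/2  |    329/2 ]
[ 0  0    0  -623/34  |  1869/34 ]
Back-substitution:
t = (1869/34) / (-623/34) = -3
w = (329/2 - (-53/2)*(-3)) / -17 = -5
v = (-2 - (-8)*(-5) - (6)*(-3)) / 8 = -3
u = (57 - (2)*(-3) - (-9)*(-5) - (-6)*(-3)) / 2 = 0

(0, -3, -5, -3)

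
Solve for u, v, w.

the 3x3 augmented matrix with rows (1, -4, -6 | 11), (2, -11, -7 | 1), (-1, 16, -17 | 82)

Forward elimination on [A|b]:
R2 <- R2 - (2)*R1:  [   0   -3    5  -21 ]
R3 <- R3 - (-1)*R1:  [   0   12  -23   93 ]
R3 <- R3 - (-4)*R2:  [  0   0  -3   9 ]
Row echelon form:
[ 1  -4  -6  |   11 ]
[ 0  -3   5  |  -21 ]
[ 0   0  -3  |    9 ]
Back-substitution:
w = (9) / -3 = -3
v = (-21 - (5)*(-3)) / -3 = 2
u = (11 - (-4)*(2) - (-6)*(-3)) / 1 = 1

(1, 2, -3)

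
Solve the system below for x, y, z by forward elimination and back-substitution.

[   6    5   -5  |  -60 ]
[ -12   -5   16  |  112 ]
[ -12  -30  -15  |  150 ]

(-5, -4, 2)

Forward elimination on [A|b]:
R2 <- R2 - (-2)*R1:  [  0   5   6  -8 ]
R3 <- R3 - (-2)*R1:  [   0  -20  -25   30 ]
R3 <- R3 - (-4)*R2:  [  0   0  -1  -2 ]
Row echelon form:
[ 6  5  -5  |  -60 ]
[ 0  5   6  |   -8 ]
[ 0  0  -1  |   -2 ]
Back-substitution:
z = (-2) / -1 = 2
y = (-8 - (6)*(2)) / 5 = -4
x = (-60 - (5)*(-4) - (-5)*(2)) / 6 = -5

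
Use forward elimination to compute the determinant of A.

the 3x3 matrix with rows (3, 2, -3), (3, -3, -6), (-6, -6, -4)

Forward elimination:
R2 <- R2 - (1)*R1:  [  0  -5  -3 ]
R3 <- R3 - (-2)*R1:  [   0   -2  -10 ]
R3 <- R3 - (2/5)*R2:  [     0      0  -44/5 ]
Upper-triangular form:
[ 3   2     -3 ]
[ 0  -5     -3 ]
[ 0   0  -44/5 ]
det(A) = (-1)^0 * (3) * (-5) * (-44/5) = 132  (0 row swaps -> sign +1)

det(A) = 132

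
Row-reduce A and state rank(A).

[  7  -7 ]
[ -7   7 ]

Row reduction:
R2 <- R2 - (-1)*R1:  [ 0  0 ]
Row echelon form:
[ 7  -7 ]
[ 0   0 ]
Nonzero rows / pivot columns: 1

rank(A) = 1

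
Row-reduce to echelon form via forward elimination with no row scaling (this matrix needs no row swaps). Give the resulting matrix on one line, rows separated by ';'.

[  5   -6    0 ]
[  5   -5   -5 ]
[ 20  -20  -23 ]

Forward elimination:
R2 <- R2 - (1)*R1:  [  0   1  -5 ]
R3 <- R3 - (4)*R1:  [   0    4  -23 ]
R3 <- R3 - (4)*R2:  [  0   0  -3 ]
Row echelon form:
[ 5  -6   0 ]
[ 0   1  -5 ]
[ 0   0  -3 ]

REF = [5 -6 0; 0 1 -5; 0 0 -3]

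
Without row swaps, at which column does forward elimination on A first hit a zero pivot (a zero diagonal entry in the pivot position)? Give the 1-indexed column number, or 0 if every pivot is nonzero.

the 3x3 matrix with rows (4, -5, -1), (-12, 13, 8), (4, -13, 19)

first zero-pivot column = 3

Naive forward elimination:
R2 <- R2 - (-3)*R1:  [  0  -2   5 ]
R3 <- R3 - (1)*R1:  [  0  -8  20 ]
R3 <- R3 - (4)*R2:  [ 0  0  0 ]
Matrix at this point:
[ 4  -5  -1 ]
[ 0  -2   5 ]
[ 0   0   0 ]
Pivot entry (3,3) in the last row is zero and there are no rows below to swap with -> zero pivot in column 3 (A is singular).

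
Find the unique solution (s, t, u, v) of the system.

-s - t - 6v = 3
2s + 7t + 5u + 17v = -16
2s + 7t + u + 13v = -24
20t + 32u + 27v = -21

Forward elimination on [A|b]:
R2 <- R2 - (-2)*R1:  [   0    5    5    5  -10 ]
R3 <- R3 - (-2)*R1:  [   0    5    1    1  -18 ]
R3 <- R3 - (1)*R2:  [  0   0  -4  -4  -8 ]
R4 <- R4 - (4)*R2:  [  0   0  12   7  19 ]
R4 <- R4 - (-3)*R3:  [  0   0   0  -5  -5 ]
Row echelon form:
[ -1  -1   0  -6  |    3 ]
[  0   5   5   5  |  -10 ]
[  0   0  -4  -4  |   -8 ]
[  0   0   0  -5  |   -5 ]
Back-substitution:
v = (-5) / -5 = 1
u = (-8 - (-4)*(1)) / -4 = 1
t = (-10 - (5)*(1) - (5)*(1)) / 5 = -4
s = (3 - (-1)*(-4) - (-6)*(1)) / -1 = -5

(-5, -4, 1, 1)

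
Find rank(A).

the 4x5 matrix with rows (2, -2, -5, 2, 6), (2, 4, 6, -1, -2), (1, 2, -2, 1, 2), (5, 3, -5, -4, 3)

rank(A) = 4

Row reduction:
R2 <- R2 - (1)*R1:  [  0   6  11  -3  -8 ]
R3 <- R3 - (1/2)*R1:  [   0    3  1/2    0   -1 ]
R4 <- R4 - (5/2)*R1:  [    0     8  15/2    -9   -12 ]
R3 <- R3 - (1/2)*R2:  [   0    0   -5  3/2    3 ]
R4 <- R4 - (4/3)*R2:  [     0      0  -43/6     -5   -4/3 ]
R4 <- R4 - (43/30)*R3:  [       0        0        0  -143/20  -169/30 ]
Row echelon form:
[ 2  -2  -5        2        6 ]
[ 0   6  11       -3       -8 ]
[ 0   0  -5      3/2        3 ]
[ 0   0   0  -143/20  -169/30 ]
Nonzero rows / pivot columns: 4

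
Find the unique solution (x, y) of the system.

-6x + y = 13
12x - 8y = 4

(-3, -5)

Forward elimination on [A|b]:
R2 <- R2 - (-2)*R1:  [  0  -6  30 ]
Row echelon form:
[ -6   1  |  13 ]
[  0  -6  |  30 ]
Back-substitution:
y = (30) / -6 = -5
x = (13 - (1)*(-5)) / -6 = -3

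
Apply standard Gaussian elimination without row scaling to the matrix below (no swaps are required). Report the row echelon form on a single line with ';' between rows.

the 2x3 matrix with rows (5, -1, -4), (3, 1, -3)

Forward elimination:
R2 <- R2 - (3/5)*R1:  [    0   8/5  -3/5 ]
Row echelon form:
[ 5   -1    -4 ]
[ 0  8/5  -3/5 ]

REF = [5 -1 -4; 0 8/5 -3/5]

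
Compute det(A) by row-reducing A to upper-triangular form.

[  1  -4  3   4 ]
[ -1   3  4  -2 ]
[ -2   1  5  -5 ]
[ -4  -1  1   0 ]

det(A) = 482

Forward elimination:
R2 <- R2 - (-1)*R1:  [  0  -1   7   2 ]
R3 <- R3 - (-2)*R1:  [  0  -7  11   3 ]
R4 <- R4 - (-4)*R1:  [   0  -17   13   16 ]
R3 <- R3 - (7)*R2:  [   0    0  -38  -11 ]
R4 <- R4 - (17)*R2:  [    0     0  -106   -18 ]
R4 <- R4 - (53/19)*R3:  [      0       0       0  241/19 ]
Upper-triangular form:
[ 1  -4    3       4 ]
[ 0  -1    7       2 ]
[ 0   0  -38     -11 ]
[ 0   0    0  241/19 ]
det(A) = (-1)^0 * (1) * (-1) * (-38) * (241/19) = 482  (0 row swaps -> sign +1)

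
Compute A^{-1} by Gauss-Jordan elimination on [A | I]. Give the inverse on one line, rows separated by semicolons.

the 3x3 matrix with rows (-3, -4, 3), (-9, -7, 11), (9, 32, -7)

inverse = [-101/30 34/45 -23/90; 2/5 -1/15 1/15; -5/2 2/3 -1/6]

Gauss-Jordan on [A | I]:
R1 <- (1/-3)*R1:  [    1   4/3    -1  |  -1/3     0     0 ]
R2 <- R2 - (-9)*R1:  [  0   5   2  |  -3   1   0 ]
R3 <- R3 - (9)*R1:  [  0  20   2  |   3   0   1 ]
R2 <- (1/5)*R2:  [    0     1   2/5  |  -3/5   1/5     0 ]
R1 <- R1 - (4/3)*R2:  [      1       0  -23/15  |    7/15   -4/15       0 ]
R3 <- R3 - (20)*R2:  [  0   0  -6  |  15  -4   1 ]
R3 <- (1/-6)*R3:  [    0     0     1  |  -5/2   2/3  -1/6 ]
R1 <- R1 - (-23/15)*R3:  [       1        0        0  |  -101/30    34/45   -23/90 ]
R2 <- R2 - (2/5)*R3:  [     0      1      0  |    2/5  -1/15   1/15 ]
Right block of [I | A^{-1}] is the inverse:
[ -101/30  34/45  -23/90 ]
[     2/5  -1/15    1/15 ]
[    -5/2    2/3    -1/6 ]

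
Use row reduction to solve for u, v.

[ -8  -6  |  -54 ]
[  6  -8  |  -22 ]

(3, 5)

Forward elimination on [A|b]:
R2 <- R2 - (-3/4)*R1:  [      0   -25/2  -125/2 ]
Row echelon form:
[ -8     -6  |     -54 ]
[  0  -25/2  |  -125/2 ]
Back-substitution:
v = (-125/2) / (-25/2) = 5
u = (-54 - (-6)*(5)) / -8 = 3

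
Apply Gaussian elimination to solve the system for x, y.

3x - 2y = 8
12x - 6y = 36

Forward elimination on [A|b]:
R2 <- R2 - (4)*R1:  [ 0  2  4 ]
Row echelon form:
[ 3  -2  |  8 ]
[ 0   2  |  4 ]
Back-substitution:
y = (4) / 2 = 2
x = (8 - (-2)*(2)) / 3 = 4

(4, 2)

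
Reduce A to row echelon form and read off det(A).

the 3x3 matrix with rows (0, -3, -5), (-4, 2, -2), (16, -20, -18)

Forward elimination:
R1 <-> R2   (pivot in column 1 was zero)
[ -4    2   -2 ]
[  0   -3   -5 ]
[ 16  -20  -18 ]
R3 <- R3 - (-4)*R1:  [   0  -12  -26 ]
R3 <- R3 - (4)*R2:  [  0   0  -6 ]
Upper-triangular form:
[ -4   2  -2 ]
[  0  -3  -5 ]
[  0   0  -6 ]
det(A) = (-1)^1 * (-4) * (-3) * (-6) = 72  (1 row swap -> sign -1)

det(A) = 72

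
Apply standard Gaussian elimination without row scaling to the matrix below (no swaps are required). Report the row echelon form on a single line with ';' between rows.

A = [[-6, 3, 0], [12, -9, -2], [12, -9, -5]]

Forward elimination:
R2 <- R2 - (-2)*R1:  [  0  -3  -2 ]
R3 <- R3 - (-2)*R1:  [  0  -3  -5 ]
R3 <- R3 - (1)*R2:  [  0   0  -3 ]
Row echelon form:
[ -6   3   0 ]
[  0  -3  -2 ]
[  0   0  -3 ]

REF = [-6 3 0; 0 -3 -2; 0 0 -3]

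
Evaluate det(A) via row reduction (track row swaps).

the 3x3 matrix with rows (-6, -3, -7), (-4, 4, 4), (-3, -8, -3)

det(A) = -356

Forward elimination:
R2 <- R2 - (2/3)*R1:  [    0     6  26/3 ]
R3 <- R3 - (1/2)*R1:  [     0  -13/2    1/2 ]
R3 <- R3 - (-13/12)*R2:  [    0     0  89/9 ]
Upper-triangular form:
[ -6  -3    -7 ]
[  0   6  26/3 ]
[  0   0  89/9 ]
det(A) = (-1)^0 * (-6) * (6) * (89/9) = -356  (0 row swaps -> sign +1)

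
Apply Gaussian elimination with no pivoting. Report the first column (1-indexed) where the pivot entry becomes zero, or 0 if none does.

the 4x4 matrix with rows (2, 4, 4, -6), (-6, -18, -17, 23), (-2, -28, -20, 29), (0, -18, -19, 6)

first zero-pivot column = 0

Naive forward elimination:
R2 <- R2 - (-3)*R1:  [  0  -6  -5   5 ]
R3 <- R3 - (-1)*R1:  [   0  -24  -16   23 ]
R3 <- R3 - (4)*R2:  [ 0  0  4  3 ]
R4 <- R4 - (3)*R2:  [  0   0  -4  -9 ]
R4 <- R4 - (-1)*R3:  [  0   0   0  -6 ]
All pivots nonzero; naive elimination completes without hitting a zero pivot.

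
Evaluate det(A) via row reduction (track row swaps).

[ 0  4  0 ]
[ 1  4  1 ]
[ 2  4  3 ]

det(A) = -4

Forward elimination:
R1 <-> R2   (pivot in column 1 was zero)
[ 1  4  1 ]
[ 0  4  0 ]
[ 2  4  3 ]
R3 <- R3 - (2)*R1:  [  0  -4   1 ]
R3 <- R3 - (-1)*R2:  [ 0  0  1 ]
Upper-triangular form:
[ 1  4  1 ]
[ 0  4  0 ]
[ 0  0  1 ]
det(A) = (-1)^1 * (1) * (4) * (1) = -4  (1 row swap -> sign -1)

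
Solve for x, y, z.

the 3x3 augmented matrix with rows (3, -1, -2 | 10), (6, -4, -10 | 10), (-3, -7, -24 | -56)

Forward elimination on [A|b]:
R2 <- R2 - (2)*R1:  [   0   -2   -6  -10 ]
R3 <- R3 - (-1)*R1:  [   0   -8  -26  -46 ]
R3 <- R3 - (4)*R2:  [  0   0  -2  -6 ]
Row echelon form:
[ 3  -1  -2  |   10 ]
[ 0  -2  -6  |  -10 ]
[ 0   0  -2  |   -6 ]
Back-substitution:
z = (-6) / -2 = 3
y = (-10 - (-6)*(3)) / -2 = -4
x = (10 - (-1)*(-4) - (-2)*(3)) / 3 = 4

(4, -4, 3)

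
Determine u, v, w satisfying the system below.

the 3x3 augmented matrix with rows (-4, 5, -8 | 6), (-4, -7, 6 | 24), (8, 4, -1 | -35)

Forward elimination on [A|b]:
R2 <- R2 - (1)*R1:  [   0  -12   14   18 ]
R3 <- R3 - (-2)*R1:  [   0   14  -17  -23 ]
R3 <- R3 - (-7/6)*R2:  [    0     0  -2/3    -2 ]
Row echelon form:
[ -4    5    -8  |   6 ]
[  0  -12    14  |  18 ]
[  0    0  -2/3  |  -2 ]
Back-substitution:
w = (-2) / (-2/3) = 3
v = (18 - (14)*(3)) / -12 = 2
u = (6 - (5)*(2) - (-8)*(3)) / -4 = -5

(-5, 2, 3)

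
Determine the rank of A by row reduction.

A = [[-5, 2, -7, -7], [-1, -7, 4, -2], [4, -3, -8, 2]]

rank(A) = 3

Row reduction:
R2 <- R2 - (1/5)*R1:  [     0  -37/5   27/5   -3/5 ]
R3 <- R3 - (-4/5)*R1:  [     0   -7/5  -68/5  -18/5 ]
R3 <- R3 - (7/37)*R2:  [       0        0  -541/37  -129/37 ]
Row echelon form:
[ -5      2       -7       -7 ]
[  0  -37/5     27/5     -3/5 ]
[  0      0  -541/37  -129/37 ]
Nonzero rows / pivot columns: 3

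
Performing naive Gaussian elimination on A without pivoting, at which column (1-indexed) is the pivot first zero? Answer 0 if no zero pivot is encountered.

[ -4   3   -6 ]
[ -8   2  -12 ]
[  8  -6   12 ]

Naive forward elimination:
R2 <- R2 - (2)*R1:  [  0  -4   0 ]
R3 <- R3 - (-2)*R1:  [ 0  0  0 ]
Matrix at this point:
[ -4   3  -6 ]
[  0  -4   0 ]
[  0   0   0 ]
Pivot entry (3,3) in the last row is zero and there are no rows below to swap with -> zero pivot in column 3 (A is singular).

first zero-pivot column = 3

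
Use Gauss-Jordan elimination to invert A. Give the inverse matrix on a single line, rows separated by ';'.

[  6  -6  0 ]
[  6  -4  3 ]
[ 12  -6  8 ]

Gauss-Jordan on [A | I]:
R1 <- (1/6)*R1:  [   1   -1    0  |  1/6    0    0 ]
R2 <- R2 - (6)*R1:  [  0   2   3  |  -1   1   0 ]
R3 <- R3 - (12)*R1:  [  0   6   8  |  -2   0   1 ]
R2 <- (1/2)*R2:  [    0     1   3/2  |  -1/2   1/2     0 ]
R1 <- R1 - (-1)*R2:  [    1     0   3/2  |  -1/3   1/2     0 ]
R3 <- R3 - (6)*R2:  [  0   0  -1  |   1  -3   1 ]
R3 <- (1/-1)*R3:  [  0   0   1  |  -1   3  -1 ]
R1 <- R1 - (3/2)*R3:  [   1    0    0  |  7/6   -4  3/2 ]
R2 <- R2 - (3/2)*R3:  [   0    1    0  |    1   -4  3/2 ]
Right block of [I | A^{-1}] is the inverse:
[ 7/6  -4  3/2 ]
[   1  -4  3/2 ]
[  -1   3   -1 ]

inverse = [7/6 -4 3/2; 1 -4 3/2; -1 3 -1]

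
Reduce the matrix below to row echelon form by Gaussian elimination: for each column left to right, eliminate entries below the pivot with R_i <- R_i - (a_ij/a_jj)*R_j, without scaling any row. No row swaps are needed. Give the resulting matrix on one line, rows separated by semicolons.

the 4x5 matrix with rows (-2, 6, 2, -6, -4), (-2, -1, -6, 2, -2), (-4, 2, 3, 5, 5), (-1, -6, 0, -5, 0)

Forward elimination:
R2 <- R2 - (1)*R1:  [  0  -7  -8   8   2 ]
R3 <- R3 - (2)*R1:  [   0  -10   -1   17   13 ]
R4 <- R4 - (1/2)*R1:  [  0  -9  -1  -2   2 ]
R3 <- R3 - (10/7)*R2:  [    0     0  73/7  39/7  71/7 ]
R4 <- R4 - (9/7)*R2:  [     0      0   65/7  -86/7   -4/7 ]
R4 <- R4 - (65/73)*R3:  [        0         0         0  -1259/73   -701/73 ]
Row echelon form:
[ -2   6     2        -6       -4 ]
[  0  -7    -8         8        2 ]
[  0   0  73/7      39/7     71/7 ]
[  0   0     0  -1259/73  -701/73 ]

REF = [-2 6 2 -6 -4; 0 -7 -8 8 2; 0 0 73/7 39/7 71/7; 0 0 0 -1259/73 -701/73]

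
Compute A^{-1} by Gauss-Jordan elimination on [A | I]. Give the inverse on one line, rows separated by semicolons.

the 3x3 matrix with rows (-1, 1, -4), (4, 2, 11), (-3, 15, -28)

inverse = [-221/36 -8/9 19/36; 79/36 4/9 -5/36; 11/6 1/3 -1/6]

Gauss-Jordan on [A | I]:
R1 <- (1/-1)*R1:  [  1  -1   4  |  -1   0   0 ]
R2 <- R2 - (4)*R1:  [  0   6  -5  |   4   1   0 ]
R3 <- R3 - (-3)*R1:  [   0   12  -16  |   -3    0    1 ]
R2 <- (1/6)*R2:  [    0     1  -5/6  |   2/3   1/6     0 ]
R1 <- R1 - (-1)*R2:  [    1     0  19/6  |  -1/3   1/6     0 ]
R3 <- R3 - (12)*R2:  [   0    0   -6  |  -11   -2    1 ]
R3 <- (1/-6)*R3:  [    0     0     1  |  11/6   1/3  -1/6 ]
R1 <- R1 - (19/6)*R3:  [       1        0        0  |  -221/36     -8/9    19/36 ]
R2 <- R2 - (-5/6)*R3:  [     0      1      0  |  79/36    4/9  -5/36 ]
Right block of [I | A^{-1}] is the inverse:
[ -221/36  -8/9  19/36 ]
[   79/36   4/9  -5/36 ]
[    11/6   1/3   -1/6 ]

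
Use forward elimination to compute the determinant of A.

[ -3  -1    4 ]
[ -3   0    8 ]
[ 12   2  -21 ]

det(A) = -9

Forward elimination:
R2 <- R2 - (1)*R1:  [ 0  1  4 ]
R3 <- R3 - (-4)*R1:  [  0  -2  -5 ]
R3 <- R3 - (-2)*R2:  [ 0  0  3 ]
Upper-triangular form:
[ -3  -1  4 ]
[  0   1  4 ]
[  0   0  3 ]
det(A) = (-1)^0 * (-3) * (1) * (3) = -9  (0 row swaps -> sign +1)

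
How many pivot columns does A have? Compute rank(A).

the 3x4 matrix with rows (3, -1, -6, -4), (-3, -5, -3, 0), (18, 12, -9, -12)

rank(A) = 2

Row reduction:
R2 <- R2 - (-1)*R1:  [  0  -6  -9  -4 ]
R3 <- R3 - (6)*R1:  [  0  18  27  12 ]
R3 <- R3 - (-3)*R2:  [ 0  0  0  0 ]
Row echelon form:
[ 3  -1  -6  -4 ]
[ 0  -6  -9  -4 ]
[ 0   0   0   0 ]
Nonzero rows / pivot columns: 2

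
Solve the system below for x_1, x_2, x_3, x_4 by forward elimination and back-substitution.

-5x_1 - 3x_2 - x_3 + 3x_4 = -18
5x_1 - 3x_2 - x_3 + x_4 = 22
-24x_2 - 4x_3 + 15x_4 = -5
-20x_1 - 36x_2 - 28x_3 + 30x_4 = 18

(5, 4, -4, 5)

Forward elimination on [A|b]:
R2 <- R2 - (-1)*R1:  [  0  -6  -2   4   4 ]
R4 <- R4 - (4)*R1:  [   0  -24  -24   18   90 ]
R3 <- R3 - (4)*R2:  [   0    0    4   -1  -21 ]
R4 <- R4 - (4)*R2:  [   0    0  -16    2   74 ]
R4 <- R4 - (-4)*R3:  [   0    0    0   -2  -10 ]
Row echelon form:
[ -5  -3  -1   3  |  -18 ]
[  0  -6  -2   4  |    4 ]
[  0   0   4  -1  |  -21 ]
[  0   0   0  -2  |  -10 ]
Back-substitution:
x_4 = (-10) / -2 = 5
x_3 = (-21 - (-1)*(5)) / 4 = -4
x_2 = (4 - (-2)*(-4) - (4)*(5)) / -6 = 4
x_1 = (-18 - (-3)*(4) - (-1)*(-4) - (3)*(5)) / -5 = 5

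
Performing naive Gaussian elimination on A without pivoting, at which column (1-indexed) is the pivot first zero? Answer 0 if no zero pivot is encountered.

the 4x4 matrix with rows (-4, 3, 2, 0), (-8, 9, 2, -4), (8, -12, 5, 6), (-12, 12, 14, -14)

Naive forward elimination:
R2 <- R2 - (2)*R1:  [  0   3  -2  -4 ]
R3 <- R3 - (-2)*R1:  [  0  -6   9   6 ]
R4 <- R4 - (3)*R1:  [   0    3    8  -14 ]
R3 <- R3 - (-2)*R2:  [  0   0   5  -2 ]
R4 <- R4 - (1)*R2:  [   0    0   10  -10 ]
R4 <- R4 - (2)*R3:  [  0   0   0  -6 ]
All pivots nonzero; naive elimination completes without hitting a zero pivot.

first zero-pivot column = 0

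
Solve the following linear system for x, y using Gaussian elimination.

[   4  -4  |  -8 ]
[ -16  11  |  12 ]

Forward elimination on [A|b]:
R2 <- R2 - (-4)*R1:  [   0   -5  -20 ]
Row echelon form:
[ 4  -4  |   -8 ]
[ 0  -5  |  -20 ]
Back-substitution:
y = (-20) / -5 = 4
x = (-8 - (-4)*(4)) / 4 = 2

(2, 4)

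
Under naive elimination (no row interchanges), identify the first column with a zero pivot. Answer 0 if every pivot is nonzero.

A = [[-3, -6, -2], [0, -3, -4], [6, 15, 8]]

Naive forward elimination:
R3 <- R3 - (-2)*R1:  [ 0  3  4 ]
R3 <- R3 - (-1)*R2:  [ 0  0  0 ]
Matrix at this point:
[ -3  -6  -2 ]
[  0  -3  -4 ]
[  0   0   0 ]
Pivot entry (3,3) in the last row is zero and there are no rows below to swap with -> zero pivot in column 3 (A is singular).

first zero-pivot column = 3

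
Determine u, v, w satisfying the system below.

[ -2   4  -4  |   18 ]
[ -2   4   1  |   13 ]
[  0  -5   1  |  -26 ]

(3, 5, -1)

Forward elimination on [A|b]:
R2 <- R2 - (1)*R1:  [  0   0   5  -5 ]
R2 <-> R3   (pivot in column 2 was zero)
[ -2   4  -4   18 ]
[  0  -5   1  -26 ]
[  0   0   5   -5 ]
Row echelon form:
[ -2   4  -4  |   18 ]
[  0  -5   1  |  -26 ]
[  0   0   5  |   -5 ]
Back-substitution:
w = (-5) / 5 = -1
v = (-26 - (1)*(-1)) / -5 = 5
u = (18 - (4)*(5) - (-4)*(-1)) / -2 = 3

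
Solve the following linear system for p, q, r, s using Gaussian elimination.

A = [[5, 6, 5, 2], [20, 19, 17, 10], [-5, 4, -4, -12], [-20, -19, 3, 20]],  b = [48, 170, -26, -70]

Forward elimination on [A|b]:
R2 <- R2 - (4)*R1:  [   0   -5   -3    2  -22 ]
R3 <- R3 - (-1)*R1:  [   0   10    1  -10   22 ]
R4 <- R4 - (-4)*R1:  [   0    5   23   28  122 ]
R3 <- R3 - (-2)*R2:  [   0    0   -5   -6  -22 ]
R4 <- R4 - (-1)*R2:  [   0    0   20   30  100 ]
R4 <- R4 - (-4)*R3:  [  0   0   0   6  12 ]
Row echelon form:
[ 5   6   5   2  |   48 ]
[ 0  -5  -3   2  |  -22 ]
[ 0   0  -5  -6  |  -22 ]
[ 0   0   0   6  |   12 ]
Back-substitution:
s = (12) / 6 = 2
r = (-22 - (-6)*(2)) / -5 = 2
q = (-22 - (-3)*(2) - (2)*(2)) / -5 = 4
p = (48 - (6)*(4) - (5)*(2) - (2)*(2)) / 5 = 2

(2, 4, 2, 2)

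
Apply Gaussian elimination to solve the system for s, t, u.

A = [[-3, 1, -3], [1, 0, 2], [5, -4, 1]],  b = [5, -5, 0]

Forward elimination on [A|b]:
R2 <- R2 - (-1/3)*R1:  [     0    1/3      1  -10/3 ]
R3 <- R3 - (-5/3)*R1:  [    0  -7/3    -4  25/3 ]
R3 <- R3 - (-7)*R2:  [   0    0    3  -15 ]
Row echelon form:
[ -3    1  -3  |      5 ]
[  0  1/3   1  |  -10/3 ]
[  0    0   3  |    -15 ]
Back-substitution:
u = (-15) / 3 = -5
t = (-10/3 - (1)*(-5)) / (1/3) = 5
s = (5 - (1)*(5) - (-3)*(-5)) / -3 = 5

(5, 5, -5)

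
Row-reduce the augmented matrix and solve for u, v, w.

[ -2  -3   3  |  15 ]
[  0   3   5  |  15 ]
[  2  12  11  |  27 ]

Forward elimination on [A|b]:
R3 <- R3 - (-1)*R1:  [  0   9  14  42 ]
R3 <- R3 - (3)*R2:  [  0   0  -1  -3 ]
Row echelon form:
[ -2  -3   3  |  15 ]
[  0   3   5  |  15 ]
[  0   0  -1  |  -3 ]
Back-substitution:
w = (-3) / -1 = 3
v = (15 - (5)*(3)) / 3 = 0
u = (15 - (-3)*(0) - (3)*(3)) / -2 = -3

(-3, 0, 3)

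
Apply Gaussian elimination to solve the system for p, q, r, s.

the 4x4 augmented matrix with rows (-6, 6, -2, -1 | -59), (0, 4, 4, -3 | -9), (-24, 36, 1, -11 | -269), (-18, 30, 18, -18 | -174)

(4, -4, 4, 3)

Forward elimination on [A|b]:
R3 <- R3 - (4)*R1:  [   0   12    9   -7  -33 ]
R4 <- R4 - (3)*R1:  [   0   12   24  -15    3 ]
R3 <- R3 - (3)*R2:  [  0   0  -3   2  -6 ]
R4 <- R4 - (3)*R2:  [  0   0  12  -6  30 ]
R4 <- R4 - (-4)*R3:  [ 0  0  0  2  6 ]
Row echelon form:
[ -6  6  -2  -1  |  -59 ]
[  0  4   4  -3  |   -9 ]
[  0  0  -3   2  |   -6 ]
[  0  0   0   2  |    6 ]
Back-substitution:
s = (6) / 2 = 3
r = (-6 - (2)*(3)) / -3 = 4
q = (-9 - (4)*(4) - (-3)*(3)) / 4 = -4
p = (-59 - (6)*(-4) - (-2)*(4) - (-1)*(3)) / -6 = 4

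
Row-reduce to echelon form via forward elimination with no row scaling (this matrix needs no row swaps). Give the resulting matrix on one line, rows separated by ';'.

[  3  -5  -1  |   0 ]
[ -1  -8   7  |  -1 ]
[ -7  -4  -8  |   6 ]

REF = [3 -5 -1 0; 0 -29/3 20/3 -1; 0 0 -613/29 221/29]

Forward elimination:
R2 <- R2 - (-1/3)*R1:  [     0  -29/3   20/3     -1 ]
R3 <- R3 - (-7/3)*R1:  [     0  -47/3  -31/3      6 ]
R3 <- R3 - (47/29)*R2:  [       0        0  -613/29   221/29 ]
Row echelon form:
[ 3     -5       -1  |       0 ]
[ 0  -29/3     20/3  |      -1 ]
[ 0      0  -613/29  |  221/29 ]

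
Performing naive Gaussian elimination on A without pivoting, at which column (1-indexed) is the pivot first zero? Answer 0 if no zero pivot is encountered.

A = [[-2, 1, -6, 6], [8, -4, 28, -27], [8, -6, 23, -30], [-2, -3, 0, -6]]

Naive forward elimination:
R2 <- R2 - (-4)*R1:  [  0   0   4  -3 ]
R3 <- R3 - (-4)*R1:  [  0  -2  -1  -6 ]
R4 <- R4 - (1)*R1:  [   0   -4    6  -12 ]
Matrix at this point:
[ -2   1  -6    6 ]
[  0   0   4   -3 ]
[  0  -2  -1   -6 ]
[  0  -4   6  -12 ]
Pivot entry (2,2) is zero but row 3 has -2 in column 2 -> naive elimination stops; a row interchange (e.g. R2 <-> R3) would be required here.

first zero-pivot column = 2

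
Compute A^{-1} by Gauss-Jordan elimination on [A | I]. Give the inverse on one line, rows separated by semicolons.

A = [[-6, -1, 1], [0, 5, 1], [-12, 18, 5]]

Gauss-Jordan on [A | I]:
R1 <- (1/-6)*R1:  [    1   1/6  -1/6  |  -1/6     0     0 ]
R3 <- R3 - (-12)*R1:  [  0  20   3  |  -2   0   1 ]
R2 <- (1/5)*R2:  [   0    1  1/5  |    0  1/5    0 ]
R1 <- R1 - (1/6)*R2:  [     1      0   -1/5  |   -1/6  -1/30      0 ]
R3 <- R3 - (20)*R2:  [  0   0  -1  |  -2  -4   1 ]
R3 <- (1/-1)*R3:  [  0   0   1  |   2   4  -1 ]
R1 <- R1 - (-1/5)*R3:  [     1      0      0  |   7/30  23/30   -1/5 ]
R2 <- R2 - (1/5)*R3:  [    0     1     0  |  -2/5  -3/5   1/5 ]
Right block of [I | A^{-1}] is the inverse:
[ 7/30  23/30  -1/5 ]
[ -2/5   -3/5   1/5 ]
[    2      4    -1 ]

inverse = [7/30 23/30 -1/5; -2/5 -3/5 1/5; 2 4 -1]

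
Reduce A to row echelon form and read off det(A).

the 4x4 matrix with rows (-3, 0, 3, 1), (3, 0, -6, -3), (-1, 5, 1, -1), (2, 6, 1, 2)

det(A) = -102

Forward elimination:
R2 <- R2 - (-1)*R1:  [  0   0  -3  -2 ]
R3 <- R3 - (1/3)*R1:  [    0     5     0  -4/3 ]
R4 <- R4 - (-2/3)*R1:  [   0    6    3  8/3 ]
R2 <-> R3   (pivot in column 2 was zero)
[ -3  0   3     1 ]
[  0  5   0  -4/3 ]
[  0  0  -3    -2 ]
[  0  6   3   8/3 ]
R4 <- R4 - (6/5)*R2:  [     0      0      3  64/15 ]
R4 <- R4 - (-1)*R3:  [     0      0      0  34/15 ]
Upper-triangular form:
[ -3  0   3      1 ]
[  0  5   0   -4/3 ]
[  0  0  -3     -2 ]
[  0  0   0  34/15 ]
det(A) = (-1)^1 * (-3) * (5) * (-3) * (34/15) = -102  (1 row swap -> sign -1)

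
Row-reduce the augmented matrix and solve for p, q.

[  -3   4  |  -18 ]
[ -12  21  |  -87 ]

Forward elimination on [A|b]:
R2 <- R2 - (4)*R1:  [   0    5  -15 ]
Row echelon form:
[ -3  4  |  -18 ]
[  0  5  |  -15 ]
Back-substitution:
q = (-15) / 5 = -3
p = (-18 - (4)*(-3)) / -3 = 2

(2, -3)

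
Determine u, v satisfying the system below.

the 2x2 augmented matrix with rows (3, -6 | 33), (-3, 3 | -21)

Forward elimination on [A|b]:
R2 <- R2 - (-1)*R1:  [  0  -3  12 ]
Row echelon form:
[ 3  -6  |  33 ]
[ 0  -3  |  12 ]
Back-substitution:
v = (12) / -3 = -4
u = (33 - (-6)*(-4)) / 3 = 3

(3, -4)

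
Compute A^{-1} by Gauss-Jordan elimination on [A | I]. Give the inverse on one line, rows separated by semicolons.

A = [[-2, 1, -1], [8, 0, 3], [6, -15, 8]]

Gauss-Jordan on [A | I]:
R1 <- (1/-2)*R1:  [    1  -1/2   1/2  |  -1/2     0     0 ]
R2 <- R2 - (8)*R1:  [  0   4  -1  |   4   1   0 ]
R3 <- R3 - (6)*R1:  [   0  -12    5  |    3    0    1 ]
R2 <- (1/4)*R2:  [    0     1  -1/4  |     1   1/4     0 ]
R1 <- R1 - (-1/2)*R2:  [   1    0  3/8  |    0  1/8    0 ]
R3 <- R3 - (-12)*R2:  [  0   0   2  |  15   3   1 ]
R3 <- (1/2)*R3:  [    0     0     1  |  15/2   3/2   1/2 ]
R1 <- R1 - (3/8)*R3:  [      1       0       0  |  -45/16   -7/16   -3/16 ]
R2 <- R2 - (-1/4)*R3:  [    0     1     0  |  23/8   5/8   1/8 ]
Right block of [I | A^{-1}] is the inverse:
[ -45/16  -7/16  -3/16 ]
[   23/8    5/8    1/8 ]
[   15/2    3/2    1/2 ]

inverse = [-45/16 -7/16 -3/16; 23/8 5/8 1/8; 15/2 3/2 1/2]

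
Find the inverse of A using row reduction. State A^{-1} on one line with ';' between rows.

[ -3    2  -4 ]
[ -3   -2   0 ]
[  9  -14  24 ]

inverse = [-1 1/6 -1/6; 3/2 -3/4 1/4; 5/4 -1/2 1/4]

Gauss-Jordan on [A | I]:
R1 <- (1/-3)*R1:  [    1  -2/3   4/3  |  -1/3     0     0 ]
R2 <- R2 - (-3)*R1:  [  0  -4   4  |  -1   1   0 ]
R3 <- R3 - (9)*R1:  [  0  -8  12  |   3   0   1 ]
R2 <- (1/-4)*R2:  [    0     1    -1  |   1/4  -1/4     0 ]
R1 <- R1 - (-2/3)*R2:  [    1     0   2/3  |  -1/6  -1/6     0 ]
R3 <- R3 - (-8)*R2:  [  0   0   4  |   5  -2   1 ]
R3 <- (1/4)*R3:  [    0     0     1  |   5/4  -1/2   1/4 ]
R1 <- R1 - (2/3)*R3:  [    1     0     0  |    -1   1/6  -1/6 ]
R2 <- R2 - (-1)*R3:  [    0     1     0  |   3/2  -3/4   1/4 ]
Right block of [I | A^{-1}] is the inverse:
[  -1   1/6  -1/6 ]
[ 3/2  -3/4   1/4 ]
[ 5/4  -1/2   1/4 ]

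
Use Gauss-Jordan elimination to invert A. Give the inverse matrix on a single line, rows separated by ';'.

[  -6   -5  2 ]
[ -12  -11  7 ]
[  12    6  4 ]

inverse = [43/12 -4/3 13/24; -11/2 2 -3/4; -5/2 1 -1/4]

Gauss-Jordan on [A | I]:
R1 <- (1/-6)*R1:  [    1   5/6  -1/3  |  -1/6     0     0 ]
R2 <- R2 - (-12)*R1:  [  0  -1   3  |  -2   1   0 ]
R3 <- R3 - (12)*R1:  [  0  -4   8  |   2   0   1 ]
R2 <- (1/-1)*R2:  [  0   1  -3  |   2  -1   0 ]
R1 <- R1 - (5/6)*R2:  [     1      0   13/6  |  -11/6    5/6      0 ]
R3 <- R3 - (-4)*R2:  [  0   0  -4  |  10  -4   1 ]
R3 <- (1/-4)*R3:  [    0     0     1  |  -5/2     1  -1/4 ]
R1 <- R1 - (13/6)*R3:  [     1      0      0  |  43/12   -4/3  13/24 ]
R2 <- R2 - (-3)*R3:  [     0      1      0  |  -11/2      2   -3/4 ]
Right block of [I | A^{-1}] is the inverse:
[ 43/12  -4/3  13/24 ]
[ -11/2     2   -3/4 ]
[  -5/2     1   -1/4 ]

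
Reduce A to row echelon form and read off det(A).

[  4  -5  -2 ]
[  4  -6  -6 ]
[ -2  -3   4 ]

det(A) = -100

Forward elimination:
R2 <- R2 - (1)*R1:  [  0  -1  -4 ]
R3 <- R3 - (-1/2)*R1:  [     0  -11/2      3 ]
R3 <- R3 - (11/2)*R2:  [  0   0  25 ]
Upper-triangular form:
[ 4  -5  -2 ]
[ 0  -1  -4 ]
[ 0   0  25 ]
det(A) = (-1)^0 * (4) * (-1) * (25) = -100  (0 row swaps -> sign +1)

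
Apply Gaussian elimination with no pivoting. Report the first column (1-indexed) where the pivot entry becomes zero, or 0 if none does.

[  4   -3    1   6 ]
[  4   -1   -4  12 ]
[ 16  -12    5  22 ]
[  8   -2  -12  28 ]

Naive forward elimination:
R2 <- R2 - (1)*R1:  [  0   2  -5   6 ]
R3 <- R3 - (4)*R1:  [  0   0   1  -2 ]
R4 <- R4 - (2)*R1:  [   0    4  -14   16 ]
R4 <- R4 - (2)*R2:  [  0   0  -4   4 ]
R4 <- R4 - (-4)*R3:  [  0   0   0  -4 ]
All pivots nonzero; naive elimination completes without hitting a zero pivot.

first zero-pivot column = 0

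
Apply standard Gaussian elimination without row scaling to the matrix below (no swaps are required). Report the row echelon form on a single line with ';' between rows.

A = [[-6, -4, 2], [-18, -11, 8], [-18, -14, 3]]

REF = [-6 -4 2; 0 1 2; 0 0 1]

Forward elimination:
R2 <- R2 - (3)*R1:  [ 0  1  2 ]
R3 <- R3 - (3)*R1:  [  0  -2  -3 ]
R3 <- R3 - (-2)*R2:  [ 0  0  1 ]
Row echelon form:
[ -6  -4  2 ]
[  0   1  2 ]
[  0   0  1 ]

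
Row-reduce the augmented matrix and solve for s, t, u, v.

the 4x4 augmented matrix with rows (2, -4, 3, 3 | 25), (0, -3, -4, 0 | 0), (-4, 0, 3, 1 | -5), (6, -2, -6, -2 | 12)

Forward elimination on [A|b]:
R3 <- R3 - (-2)*R1:  [  0  -8   9   7  45 ]
R4 <- R4 - (3)*R1:  [   0   10  -15  -11  -63 ]
R3 <- R3 - (8/3)*R2:  [    0     0  59/3     7    45 ]
R4 <- R4 - (-10/3)*R2:  [     0      0  -85/3    -11    -63 ]
R4 <- R4 - (-85/59)*R3:  [      0       0       0  -54/59  108/59 ]
Row echelon form:
[ 2  -4     3       3  |      25 ]
[ 0  -3    -4       0  |       0 ]
[ 0   0  59/3       7  |      45 ]
[ 0   0     0  -54/59  |  108/59 ]
Back-substitution:
v = (108/59) / (-54/59) = -2
u = (45 - (7)*(-2)) / (59/3) = 3
t = (0 - (-4)*(3)) / -3 = -4
s = (25 - (-4)*(-4) - (3)*(3) - (3)*(-2)) / 2 = 3

(3, -4, 3, -2)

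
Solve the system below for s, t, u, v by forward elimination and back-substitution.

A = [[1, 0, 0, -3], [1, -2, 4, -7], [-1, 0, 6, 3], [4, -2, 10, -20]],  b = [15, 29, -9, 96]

Forward elimination on [A|b]:
R2 <- R2 - (1)*R1:  [  0  -2   4  -4  14 ]
R3 <- R3 - (-1)*R1:  [ 0  0  6  0  6 ]
R4 <- R4 - (4)*R1:  [  0  -2  10  -8  36 ]
R4 <- R4 - (1)*R2:  [  0   0   6  -4  22 ]
R4 <- R4 - (1)*R3:  [  0   0   0  -4  16 ]
Row echelon form:
[ 1   0  0  -3  |  15 ]
[ 0  -2  4  -4  |  14 ]
[ 0   0  6   0  |   6 ]
[ 0   0  0  -4  |  16 ]
Back-substitution:
v = (16) / -4 = -4
u = (6) / 6 = 1
t = (14 - (4)*(1) - (-4)*(-4)) / -2 = 3
s = (15 - (-3)*(-4)) / 1 = 3

(3, 3, 1, -4)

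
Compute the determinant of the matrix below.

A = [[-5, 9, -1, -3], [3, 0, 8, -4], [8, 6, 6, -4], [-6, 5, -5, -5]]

det(A) = -3384

Forward elimination:
R2 <- R2 - (-3/5)*R1:  [     0   27/5   37/5  -29/5 ]
R3 <- R3 - (-8/5)*R1:  [     0  102/5   22/5  -44/5 ]
R4 <- R4 - (6/5)*R1:  [     0  -29/5  -19/5   -7/5 ]
R3 <- R3 - (34/9)*R2:  [      0       0  -212/9   118/9 ]
R4 <- R4 - (-29/27)*R2:  [       0        0   112/27  -206/27 ]
R4 <- R4 - (-28/159)*R3:  [       0        0        0  -282/53 ]
Upper-triangular form:
[ -5     9      -1       -3 ]
[  0  27/5    37/5    -29/5 ]
[  0     0  -212/9    118/9 ]
[  0     0       0  -282/53 ]
det(A) = (-1)^0 * (-5) * (27/5) * (-212/9) * (-282/53) = -3384  (0 row swaps -> sign +1)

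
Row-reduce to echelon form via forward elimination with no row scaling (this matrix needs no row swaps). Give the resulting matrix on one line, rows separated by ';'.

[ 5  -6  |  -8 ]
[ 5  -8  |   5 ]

Forward elimination:
R2 <- R2 - (1)*R1:  [  0  -2  13 ]
Row echelon form:
[ 5  -6  |  -8 ]
[ 0  -2  |  13 ]

REF = [5 -6 -8; 0 -2 13]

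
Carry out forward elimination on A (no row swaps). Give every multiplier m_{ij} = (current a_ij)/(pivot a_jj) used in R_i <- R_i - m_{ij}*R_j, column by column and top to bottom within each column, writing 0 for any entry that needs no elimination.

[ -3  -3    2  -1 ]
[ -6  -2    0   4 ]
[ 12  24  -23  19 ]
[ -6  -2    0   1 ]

multipliers: 2, -4, 2, 3, 1, 0

Forward elimination:
R2 <- R2 - (2)*R1:  [  0   4  -4   6 ]
R3 <- R3 - (-4)*R1:  [   0   12  -15   15 ]
R4 <- R4 - (2)*R1:  [  0   4  -4   3 ]
R3 <- R3 - (3)*R2:  [  0   0  -3  -3 ]
R4 <- R4 - (1)*R2:  [  0   0   0  -3 ]
R4: entry in column 3 is already 0 -> m_{43} = 0 (no row operation needed)
Multipliers (in order of application): m_{21} = 2, m_{31} = -4, m_{41} = 2, m_{32} = 3, m_{42} = 1, m_{43} = 0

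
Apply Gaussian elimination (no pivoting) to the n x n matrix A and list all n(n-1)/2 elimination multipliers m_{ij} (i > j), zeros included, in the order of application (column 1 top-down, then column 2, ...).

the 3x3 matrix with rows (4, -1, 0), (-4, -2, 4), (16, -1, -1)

multipliers: -1, 4, -1

Forward elimination:
R2 <- R2 - (-1)*R1:  [  0  -3   4 ]
R3 <- R3 - (4)*R1:  [  0   3  -1 ]
R3 <- R3 - (-1)*R2:  [ 0  0  3 ]
Multipliers (in order of application): m_{21} = -1, m_{31} = 4, m_{32} = -1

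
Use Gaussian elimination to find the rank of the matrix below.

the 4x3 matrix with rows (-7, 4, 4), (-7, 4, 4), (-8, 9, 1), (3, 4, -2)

rank(A) = 3

Row reduction:
R2 <- R2 - (1)*R1:  [ 0  0  0 ]
R3 <- R3 - (8/7)*R1:  [     0   31/7  -25/7 ]
R4 <- R4 - (-3/7)*R1:  [    0  40/7  -2/7 ]
R2 <-> R3   (pivot in column 2 was zero)
[ -7     4      4 ]
[  0  31/7  -25/7 ]
[  0     0      0 ]
[  0  40/7   -2/7 ]
R4 <- R4 - (40/31)*R2:  [      0       0  134/31 ]
R3 <-> R4   (pivot in column 3 was zero)
[ -7     4       4 ]
[  0  31/7   -25/7 ]
[  0     0  134/31 ]
[  0     0       0 ]
Row echelon form:
[ -7     4       4 ]
[  0  31/7   -25/7 ]
[  0     0  134/31 ]
[  0     0       0 ]
Nonzero rows / pivot columns: 3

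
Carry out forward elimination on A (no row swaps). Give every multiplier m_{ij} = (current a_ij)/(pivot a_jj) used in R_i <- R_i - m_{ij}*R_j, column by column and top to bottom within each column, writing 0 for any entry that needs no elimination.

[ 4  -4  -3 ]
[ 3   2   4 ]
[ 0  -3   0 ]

Forward elimination:
R2 <- R2 - (3/4)*R1:  [    0     5  25/4 ]
R3: entry in column 1 is already 0 -> m_{31} = 0 (no row operation needed)
R3 <- R3 - (-3/5)*R2:  [    0     0  15/4 ]
Multipliers (in order of application): m_{21} = 3/4, m_{31} = 0, m_{32} = -3/5

multipliers: 3/4, 0, -3/5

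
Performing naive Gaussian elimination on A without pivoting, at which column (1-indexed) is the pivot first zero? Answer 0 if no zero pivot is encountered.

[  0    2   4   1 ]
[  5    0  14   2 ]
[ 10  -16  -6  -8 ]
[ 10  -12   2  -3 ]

Naive forward elimination:
Pivot entry (1,1) is zero but row 2 has 5 in column 1 -> naive elimination stops; a row interchange (e.g. R1 <-> R2) would be required here.

first zero-pivot column = 1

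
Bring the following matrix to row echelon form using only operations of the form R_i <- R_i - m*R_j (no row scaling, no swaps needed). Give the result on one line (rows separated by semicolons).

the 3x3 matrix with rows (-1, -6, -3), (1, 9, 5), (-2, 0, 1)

Forward elimination:
R2 <- R2 - (-1)*R1:  [ 0  3  2 ]
R3 <- R3 - (2)*R1:  [  0  12   7 ]
R3 <- R3 - (4)*R2:  [  0   0  -1 ]
Row echelon form:
[ -1  -6  -3 ]
[  0   3   2 ]
[  0   0  -1 ]

REF = [-1 -6 -3; 0 3 2; 0 0 -1]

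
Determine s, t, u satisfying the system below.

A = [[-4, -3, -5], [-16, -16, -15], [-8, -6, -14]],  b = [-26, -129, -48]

(4, 5, -1)

Forward elimination on [A|b]:
R2 <- R2 - (4)*R1:  [   0   -4    5  -25 ]
R3 <- R3 - (2)*R1:  [  0   0  -4   4 ]
Row echelon form:
[ -4  -3  -5  |  -26 ]
[  0  -4   5  |  -25 ]
[  0   0  -4  |    4 ]
Back-substitution:
u = (4) / -4 = -1
t = (-25 - (5)*(-1)) / -4 = 5
s = (-26 - (-3)*(5) - (-5)*(-1)) / -4 = 4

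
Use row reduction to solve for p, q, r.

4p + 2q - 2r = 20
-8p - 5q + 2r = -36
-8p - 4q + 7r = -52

Forward elimination on [A|b]:
R2 <- R2 - (-2)*R1:  [  0  -1  -2   4 ]
R3 <- R3 - (-2)*R1:  [   0    0    3  -12 ]
Row echelon form:
[ 4   2  -2  |   20 ]
[ 0  -1  -2  |    4 ]
[ 0   0   3  |  -12 ]
Back-substitution:
r = (-12) / 3 = -4
q = (4 - (-2)*(-4)) / -1 = 4
p = (20 - (2)*(4) - (-2)*(-4)) / 4 = 1

(1, 4, -4)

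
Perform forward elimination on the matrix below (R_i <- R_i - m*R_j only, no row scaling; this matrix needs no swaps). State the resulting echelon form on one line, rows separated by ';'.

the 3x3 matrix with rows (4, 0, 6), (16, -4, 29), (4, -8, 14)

Forward elimination:
R2 <- R2 - (4)*R1:  [  0  -4   5 ]
R3 <- R3 - (1)*R1:  [  0  -8   8 ]
R3 <- R3 - (2)*R2:  [  0   0  -2 ]
Row echelon form:
[ 4   0   6 ]
[ 0  -4   5 ]
[ 0   0  -2 ]

REF = [4 0 6; 0 -4 5; 0 0 -2]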